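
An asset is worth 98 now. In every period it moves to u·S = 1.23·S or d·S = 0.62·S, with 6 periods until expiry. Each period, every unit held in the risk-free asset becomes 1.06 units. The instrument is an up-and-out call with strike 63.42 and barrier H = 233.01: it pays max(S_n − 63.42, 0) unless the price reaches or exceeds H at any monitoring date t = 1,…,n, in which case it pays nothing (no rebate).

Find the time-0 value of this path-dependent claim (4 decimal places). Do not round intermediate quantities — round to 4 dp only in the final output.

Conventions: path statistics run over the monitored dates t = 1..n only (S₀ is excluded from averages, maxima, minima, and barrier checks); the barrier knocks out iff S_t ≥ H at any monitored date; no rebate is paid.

price = 25.7158

Risk-neutral up-probability p* = (R−d)/(u−d) = (1.06−0.62)/(1.23−0.62) = 0.7213; the claim prices as the p*-weighted sum of path payoffs discounted by R^6.
Enumerate all 2^6 = 64 price paths (U = up ×1.23, D = down ×0.62); each path with k up-moves has probability p*^k·(1−p*)^(6−k).
DDDDDD: M=60.7600, payoff=0.0000, prob=0.000469
UDDDDD: M=120.5400, payoff=0.0000, prob=0.001213
DUDDDD: M=74.7348, payoff=0.0000, prob=0.001213
UUDDDD: M=148.2642, payoff=0.0000, prob=0.003138
DDUDDD: M=60.7600, payoff=0.0000, prob=0.001213
UDUDDD: M=120.5400, payoff=0.0000, prob=0.003138
DUUDDD: M=91.9238, payoff=0.0000, prob=0.003138
UUUDDD: M=182.3650, payoff=0.0000, prob=0.008123
DDDUDD: M=60.7600, payoff=0.0000, prob=0.001213
UDDUDD: M=120.5400, payoff=0.0000, prob=0.003138
DUDUDD: M=74.7348, payoff=0.0000, prob=0.003138
UUDUDD: M=148.2642, payoff=0.0000, prob=0.008123
DDUUDD: M=60.7600, payoff=0.0000, prob=0.003138
UDUUDD: M=120.5400, payoff=0.0000, prob=0.008123
DUUUDD: M=113.0663, payoff=0.0000, prob=0.008123
UUUUDD: M=224.3089, payoff=22.8043, prob=0.021025
DDDDUD: M=60.7600, payoff=0.0000, prob=0.001213
UDDDUD: M=120.5400, payoff=0.0000, prob=0.003138
DUDDUD: M=74.7348, payoff=0.0000, prob=0.003138
UUDDUD: M=148.2642, payoff=0.0000, prob=0.008123
DDUDUD: M=60.7600, payoff=0.0000, prob=0.003138
UDUDUD: M=120.5400, payoff=0.0000, prob=0.008123
DUUDUD: M=91.9238, payoff=0.0000, prob=0.008123
UUUDUD: M=182.3650, payoff=22.8043, prob=0.021025
DDDUUD: M=60.7600, payoff=0.0000, prob=0.003138
UDDUUD: M=120.5400, payoff=0.0000, prob=0.008123
DUDUUD: M=74.7348, payoff=0.0000, prob=0.008123
UUDUUD: M=148.2642, payoff=22.8043, prob=0.021025
DDUUUD: M=70.1011, payoff=0.0000, prob=0.008123
UDUUUD: M=139.0715, payoff=22.8043, prob=0.021025
DUUUUD: M=139.0715, payoff=22.8043, prob=0.021025
UUUUUD: M=275.9000, payoff=0.0000, prob=0.054417
DDDDDU: M=60.7600, payoff=0.0000, prob=0.001213
UDDDDU: M=120.5400, payoff=0.0000, prob=0.003138
DUDDDU: M=74.7348, payoff=0.0000, prob=0.003138
UUDDDU: M=148.2642, payoff=0.0000, prob=0.008123
DDUDDU: M=60.7600, payoff=0.0000, prob=0.003138
UDUDDU: M=120.5400, payoff=0.0000, prob=0.008123
DUUDDU: M=91.9238, payoff=0.0000, prob=0.008123
UUUDDU: M=182.3650, payoff=22.8043, prob=0.021025
DDDUDU: M=60.7600, payoff=0.0000, prob=0.003138
UDDUDU: M=120.5400, payoff=0.0000, prob=0.008123
DUDUDU: M=74.7348, payoff=0.0000, prob=0.008123
UUDUDU: M=148.2642, payoff=22.8043, prob=0.021025
DDUUDU: M=60.7600, payoff=0.0000, prob=0.008123
UDUUDU: M=120.5400, payoff=22.8043, prob=0.021025
DUUUDU: M=113.0663, payoff=22.8043, prob=0.021025
UUUUDU: M=224.3089, payoff=107.6380, prob=0.054417
DDDDUU: M=60.7600, payoff=0.0000, prob=0.003138
UDDDUU: M=120.5400, payoff=0.0000, prob=0.008123
DUDDUU: M=74.7348, payoff=0.0000, prob=0.008123
UUDDUU: M=148.2642, payoff=22.8043, prob=0.021025
DDUDUU: M=60.7600, payoff=0.0000, prob=0.008123
UDUDUU: M=120.5400, payoff=22.8043, prob=0.021025
DUUDUU: M=91.9238, payoff=22.8043, prob=0.021025
UUUDUU: M=182.3650, payoff=107.6380, prob=0.054417
DDDUUU: M=60.7600, payoff=0.0000, prob=0.008123
UDDUUU: M=120.5400, payoff=22.8043, prob=0.021025
DUDUUU: M=86.2243, payoff=22.8043, prob=0.021025
UUDUUU: M=171.0580, payoff=107.6380, prob=0.054417
DDUUUU: M=86.2243, payoff=22.8043, prob=0.021025
UDUUUU: M=171.0580, payoff=107.6380, prob=0.054417
DUUUUU: M=171.0580, payoff=107.6380, prob=0.054417
UUUUUU: M=339.3569, payoff=0.0000, prob=0.140844
Price = Σ prob·payoff / R^6 = 36.478403 / 1.418519 = 25.7158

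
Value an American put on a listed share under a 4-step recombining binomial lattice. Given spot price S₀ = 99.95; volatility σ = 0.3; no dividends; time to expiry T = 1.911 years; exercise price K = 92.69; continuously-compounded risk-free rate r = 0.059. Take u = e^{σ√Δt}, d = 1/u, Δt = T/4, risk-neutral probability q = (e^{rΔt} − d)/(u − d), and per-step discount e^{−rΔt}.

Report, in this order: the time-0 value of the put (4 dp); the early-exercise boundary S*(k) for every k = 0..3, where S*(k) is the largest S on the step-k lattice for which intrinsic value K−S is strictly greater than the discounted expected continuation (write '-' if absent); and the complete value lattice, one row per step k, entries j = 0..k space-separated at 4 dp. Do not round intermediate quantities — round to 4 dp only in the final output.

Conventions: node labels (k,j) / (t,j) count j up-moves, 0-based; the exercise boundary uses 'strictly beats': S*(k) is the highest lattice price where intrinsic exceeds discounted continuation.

price = 8.6645
boundary = - - 66.0197 53.6561
tree:
8.6645
15.4865 2.7651
26.6703 5.8860 0.0000
39.0339 12.5292 0.0000 0.0000
49.0822 26.6703 0.0000 0.0000 0.0000

Δt=0.47775, u=1.23042, d=0.81273, q=0.51679, disc=e^(-rΔt)=0.97221
k=4 terminal: V=max(K-S,0) → 49.0822 26.6703 0.0000 0.0000 0.0000
k=3: j=0 S=53.6561 intr=39.0339 cont=36.4577 V=39.0339[EX]; j=1 S=81.2322 intr=11.4578 cont=12.5292 V=12.5292[hold]; j=2 S=122.9808 intr=0.0000 cont=0.0000 V=0.0000[hold]; j=3 S=186.1858 intr=0.0000 cont=0.0000 V=0.0000[hold]  S*(3)=53.6561
k=2: j=0 S=66.0197 intr=26.6703 cont=24.6324 V=26.6703[EX]; j=1 S=99.9500 intr=0.0000 cont=5.8860 V=5.8860[hold]; j=2 S=151.3185 intr=0.0000 cont=0.0000 V=0.0000[hold]  S*(2)=66.0197
k=1: j=0 S=81.2322 intr=11.4578 cont=15.4865 V=15.4865[hold]; j=1 S=122.9808 intr=0.0000 cont=2.7651 V=2.7651[hold]  S*(1)=-
k=0: j=0 S=99.9500 intr=0.0000 cont=8.6645 V=8.6645[hold]  S*(0)=-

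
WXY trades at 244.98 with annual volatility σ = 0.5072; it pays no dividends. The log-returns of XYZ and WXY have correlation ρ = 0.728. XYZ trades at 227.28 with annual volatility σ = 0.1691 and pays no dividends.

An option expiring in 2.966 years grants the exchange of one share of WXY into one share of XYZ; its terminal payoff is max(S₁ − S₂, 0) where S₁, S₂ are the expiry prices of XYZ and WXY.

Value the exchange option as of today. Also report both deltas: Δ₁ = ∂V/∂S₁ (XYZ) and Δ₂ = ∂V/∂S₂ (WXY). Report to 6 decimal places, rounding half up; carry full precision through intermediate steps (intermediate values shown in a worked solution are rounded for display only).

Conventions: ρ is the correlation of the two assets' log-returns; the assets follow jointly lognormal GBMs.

σ_eff = √(σ₁² + σ₂² − 2ρσ₁σ₂) = √(0.1691² + 0.5072² − 2·0.728·0.1691·0.5072) = 0.401210
d₁ = (ln(S₁/S₂) + (q₂ − q₁ + σ_eff²/2)T) / (σ_eff√T) = (ln(227.28/244.98) + (0.0 − 0.0 + 0.080485)·2.966) / 0.690966 = 0.236948
d₂ = d₁ − σ_eff√T = 0.236948 − 0.690966 = -0.454018
N(d₁) = 0.593652,  N(d₂) = 0.324908
V = S₁·e^{−q₁T}·N(d₁) − S₂·e^{−q₂T}·N(d₂) = 134.925137 − 79.595956 = 55.329181
Key observation: r never enters — measured in units of WXY, the claim is a call on S₁/S₂ struck at 1, so only the dividend yields and σ_eff matter.
Δ₁ = e^{−q₁T}·N(d₁) = 0.593652;  Δ₂ = −e^{−q₂T}·N(d₂) = -0.324908

exchange price = 55.329181
Δ1 = 0.593652
Δ2 = -0.324908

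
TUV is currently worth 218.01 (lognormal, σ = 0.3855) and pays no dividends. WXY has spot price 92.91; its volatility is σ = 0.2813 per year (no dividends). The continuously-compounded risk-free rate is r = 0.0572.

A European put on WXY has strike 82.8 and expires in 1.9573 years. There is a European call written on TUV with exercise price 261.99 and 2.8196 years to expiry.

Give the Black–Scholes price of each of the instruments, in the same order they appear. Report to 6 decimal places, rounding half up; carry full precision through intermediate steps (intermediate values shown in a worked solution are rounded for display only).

price(WXY put K=82.8) = 5.653611
price(TUV call K=261.99) = 53.514843

[WXY put K=82.8]
σ√T = 0.2813·√1.9573 = 0.393549
d₁ = (ln(S/K) + (r+σ²/2)T) / (σ√T) = (ln(92.91/82.8) + (0.0572+0.2813²/2)·1.9573) / 0.393549 = (0.115203 + 0.189398) / 0.393549 = 0.773986
d₂ = d₁ − σ√T = 0.773986 − 0.393549 = 0.380437
e^{−rT} = 0.894082
N(−d₁) = 0.219470,  N(−d₂) = 0.351810
price = K·e^{−rT}·N(−d₂) − S·N(−d₁) = 26.044533 − 20.390921 = 5.653611
[TUV call K=261.99]
σ√T = 0.3855·√2.8196 = 0.647319
d₁ = (ln(S/K) + (r+σ²/2)T) / (σ√T) = (ln(218.01/261.99) + (0.0572+0.3855²/2)·2.8196) / 0.647319 = (-0.183765 + 0.370792) / 0.647319 = 0.288925
d₂ = d₁ − σ√T = 0.288925 − 0.647319 = -0.358394
e^{−rT} = 0.851053
N(d₁) = 0.613681,  N(d₂) = 0.360024
price = S·N(d₁) − K·e^{−rT}·N(d₂) = 133.788498 − 80.273655 = 53.514843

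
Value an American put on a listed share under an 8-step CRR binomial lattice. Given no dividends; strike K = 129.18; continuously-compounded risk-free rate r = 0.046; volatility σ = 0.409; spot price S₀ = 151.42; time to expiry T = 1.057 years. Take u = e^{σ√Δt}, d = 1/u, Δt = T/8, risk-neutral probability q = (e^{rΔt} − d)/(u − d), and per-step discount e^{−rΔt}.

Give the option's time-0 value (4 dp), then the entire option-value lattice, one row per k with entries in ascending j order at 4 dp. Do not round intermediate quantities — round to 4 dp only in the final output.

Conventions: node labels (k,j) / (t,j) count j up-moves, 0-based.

price = 12.2761
tree:
12.2761
17.8601 6.4617
25.2697 10.1647 2.5849
34.6072 15.6069 4.4753 0.5967
45.6348 23.2554 7.6276 1.1619 0.0000
57.1761 33.3699 12.7364 2.2625 0.0000 0.0000
67.1230 45.6348 20.6798 4.4058 0.0000 0.0000 0.0000
75.6958 57.1761 32.2436 8.5792 0.0000 0.0000 0.0000 0.0000
83.0844 67.1230 45.6348 16.7059 0.0000 0.0000 0.0000 0.0000 0.0000

Δt=0.13212  u=1.16029  d=0.86186  q=0.48333  discount=0.99394
step 8 (expiry): payoffs max(K−S,0) = 83.0844 67.1230 45.6348 16.7059 0.0000 0.0000 0.0000 0.0000 0.0000
k=7: (k=7,j=0): S=53.4842, K−S=75.6958, hold=74.9131 ⇒ V=75.6958 exercise | (k=7,j=1): S=72.0039, K−S=57.1761, hold=56.3934 ⇒ V=57.1761 exercise | (k=7,j=2): S=96.9364, K−S=32.2436, hold=31.4608 ⇒ V=32.2436 exercise | (k=7,j=3): S=130.5022, K−S=0.0000, hold=8.5792 ⇒ V=8.5792 continue | (k=7,j=4): S=175.6907, K−S=0.0000, hold=0.0000 ⇒ V=0.0000 continue | (k=7,j=5): S=236.5264, K−S=0.0000, hold=0.0000 ⇒ V=0.0000 continue | (k=7,j=6): S=318.4274, K−S=0.0000, hold=0.0000 ⇒ V=0.0000 continue | (k=7,j=7): S=428.6880, K−S=0.0000, hold=0.0000 ⇒ V=0.0000 continue
k=6: (k=6,j=0): S=62.0570, K−S=67.1230, hold=66.3403 ⇒ V=67.1230 exercise | (k=6,j=1): S=83.5452, K−S=45.6348, hold=44.8521 ⇒ V=45.6348 exercise | (k=6,j=2): S=112.4741, K−S=16.7059, hold=20.6798 ⇒ V=20.6798 continue | (k=6,j=3): S=151.4200, K−S=0.0000, hold=4.4058 ⇒ V=4.4058 continue | (k=6,j=4): S=203.8516, K−S=0.0000, hold=0.0000 ⇒ V=0.0000 continue | (k=6,j=5): S=274.4385, K−S=0.0000, hold=0.0000 ⇒ V=0.0000 continue | (k=6,j=6): S=369.4672, K−S=0.0000, hold=0.0000 ⇒ V=0.0000 continue
k=5: (k=5,j=0): S=72.0039, K−S=57.1761, hold=56.3934 ⇒ V=57.1761 exercise | (k=5,j=1): S=96.9364, K−S=32.2436, hold=33.3699 ⇒ V=33.3699 continue | (k=5,j=2): S=130.5022, K−S=0.0000, hold=12.7364 ⇒ V=12.7364 continue | (k=5,j=3): S=175.6907, K−S=0.0000, hold=2.2625 ⇒ V=2.2625 continue | (k=5,j=4): S=236.5264, K−S=0.0000, hold=0.0000 ⇒ V=0.0000 continue | (k=5,j=5): S=318.4274, K−S=0.0000, hold=0.0000 ⇒ V=0.0000 continue
k=4: (k=4,j=0): S=83.5452, K−S=45.6348, hold=45.3931 ⇒ V=45.6348 exercise | (k=4,j=1): S=112.4741, K−S=16.7059, hold=23.2554 ⇒ V=23.2554 continue | (k=4,j=2): S=151.4200, K−S=0.0000, hold=7.6276 ⇒ V=7.6276 continue | (k=4,j=3): S=203.8516, K−S=0.0000, hold=1.1619 ⇒ V=1.1619 continue | (k=4,j=4): S=274.4385, K−S=0.0000, hold=0.0000 ⇒ V=0.0000 continue
k=3: (k=3,j=0): S=96.9364, K−S=32.2436, hold=34.6072 ⇒ V=34.6072 continue | (k=3,j=1): S=130.5022, K−S=0.0000, hold=15.6069 ⇒ V=15.6069 continue | (k=3,j=2): S=175.6907, K−S=0.0000, hold=4.4753 ⇒ V=4.4753 continue | (k=3,j=3): S=236.5264, K−S=0.0000, hold=0.5967 ⇒ V=0.5967 continue
k=2: (k=2,j=0): S=112.4741, K−S=16.7059, hold=25.2697 ⇒ V=25.2697 continue | (k=2,j=1): S=151.4200, K−S=0.0000, hold=10.1647 ⇒ V=10.1647 continue | (k=2,j=2): S=203.8516, K−S=0.0000, hold=2.5849 ⇒ V=2.5849 continue
k=1: (k=1,j=0): S=130.5022, K−S=0.0000, hold=17.8601 ⇒ V=17.8601 continue | (k=1,j=1): S=175.6907, K−S=0.0000, hold=6.4617 ⇒ V=6.4617 continue
k=0: (k=0,j=0): S=151.4200, K−S=0.0000, hold=12.2761 ⇒ V=12.2761 continue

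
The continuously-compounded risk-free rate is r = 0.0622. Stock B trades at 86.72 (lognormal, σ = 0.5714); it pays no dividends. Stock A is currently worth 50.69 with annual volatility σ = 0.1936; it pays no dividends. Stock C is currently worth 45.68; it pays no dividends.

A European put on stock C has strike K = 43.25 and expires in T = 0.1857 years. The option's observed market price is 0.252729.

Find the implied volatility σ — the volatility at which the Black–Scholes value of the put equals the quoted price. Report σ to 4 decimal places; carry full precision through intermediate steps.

At σ = 0.1556 the Black–Scholes value reproduces the quote:
σ√T = 0.1556·√0.1857 = 0.067053
d₁ = (ln(S/K) + (r+σ²/2)T) / (σ√T) = (ln(45.68/43.25) + (0.0622+0.1556²/2)·0.1857) / 0.067053 = (0.054663 + 0.013799) / 0.067053 = 1.021018
d₂ = d₁ − σ√T = 1.021018 − 0.067053 = 0.953965
e^{−rT} = 0.988516
N(−d₁) = 0.153623,  N(−d₂) = 0.170051
V = K·e^{−rT}·N(−d₂) − S·N(−d₁) = 7.270226 − 7.017497 = 0.252729 (the observed quote) — the price is monotone increasing in volatility, hence this σ is the only solution

sigma = 0.1556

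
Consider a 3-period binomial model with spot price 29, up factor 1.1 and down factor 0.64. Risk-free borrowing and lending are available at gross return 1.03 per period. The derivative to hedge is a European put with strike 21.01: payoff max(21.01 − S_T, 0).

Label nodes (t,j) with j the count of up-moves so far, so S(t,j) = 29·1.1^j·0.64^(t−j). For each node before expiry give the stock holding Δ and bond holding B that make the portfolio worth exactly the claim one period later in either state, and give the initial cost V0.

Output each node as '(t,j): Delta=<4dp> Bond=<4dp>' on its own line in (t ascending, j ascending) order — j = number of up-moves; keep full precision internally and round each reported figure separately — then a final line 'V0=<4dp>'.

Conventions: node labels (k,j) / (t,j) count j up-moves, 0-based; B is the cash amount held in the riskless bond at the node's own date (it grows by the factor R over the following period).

Since d<R<u, set p* = (R−d)/(u−d) = 0.8478; price each node as the discounted p*-expectation of its children.
Payoffs at expiry: V(3,0)=13.4078, V(3,1)=7.9438, V(3,2)=0.0000, V(3,3)=0.0000
  t=2,j=0: stock 11.8784 → up 13.0662 (V=7.9438), down 7.6022 (V=13.4078). Price 8.5197; hedge Δ=-1.0000, bond B=20.3981.
  t=2,j=1: stock 20.4160 → up 22.4576 (V=0.0000), down 13.0662 (V=7.9438). Price 1.1736; hedge Δ=-0.8459, bond B=18.4427.
  t=2,j=2: stock 35.0900 → up 38.5990 (V=0.0000), down 22.4576 (V=0.0000). Price 0.0000; hedge Δ=0.0000, bond B=0.0000.
  t=1,j=0: stock 18.5600 → up 20.4160 (V=1.1736), down 11.8784 (V=8.5197). Price 2.2248; hedge Δ=-0.8604, bond B=18.1944.
  t=1,j=1: stock 31.9000 → up 35.0900 (V=0.0000), down 20.4160 (V=1.1736). Price 0.1734; hedge Δ=-0.0800, bond B=2.7248.
  t=0,j=0: stock 29.0000 → up 31.9000 (V=0.1734), down 18.5600 (V=2.2248). Price 0.4714; hedge Δ=-0.1538, bond B=4.9309.
Check: Δ(0,0)·S0 + B(0,0) = 0.4714 = V0.

(0,0): Delta=-0.1538 Bond=4.9309
(1,0): Delta=-0.8604 Bond=18.1944
(1,1): Delta=-0.0800 Bond=2.7248
(2,0): Delta=-1.0000 Bond=20.3981
(2,1): Delta=-0.8459 Bond=18.4427
(2,2): Delta=0.0000 Bond=0.0000
V0=0.4714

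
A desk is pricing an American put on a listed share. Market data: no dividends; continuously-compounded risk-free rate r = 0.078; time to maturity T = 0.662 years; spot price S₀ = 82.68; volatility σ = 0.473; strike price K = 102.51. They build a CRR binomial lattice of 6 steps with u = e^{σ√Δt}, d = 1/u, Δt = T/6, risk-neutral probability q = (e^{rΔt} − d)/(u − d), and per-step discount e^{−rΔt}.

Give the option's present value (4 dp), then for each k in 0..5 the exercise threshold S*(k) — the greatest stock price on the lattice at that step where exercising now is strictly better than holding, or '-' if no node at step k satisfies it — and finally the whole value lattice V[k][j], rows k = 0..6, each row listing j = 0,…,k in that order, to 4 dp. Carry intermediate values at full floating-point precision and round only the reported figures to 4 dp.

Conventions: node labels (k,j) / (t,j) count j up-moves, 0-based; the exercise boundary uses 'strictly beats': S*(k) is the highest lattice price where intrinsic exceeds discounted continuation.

Δt=0.11033  u=1.17013  d=0.85461  q=0.48820  discount=0.99143
step 6 (expiry): payoffs max(K−S,0) = 70.2994 58.4072 42.1244 19.8300 0.0000 0.0000 0.0000
step 5: (k=5,j=0): S=37.6905, K−S=64.8195, hold=63.9411 ⇒ V=64.8195 exercise | (k=5,j=1): S=51.6059, K−S=50.9041, hold=50.0257 ⇒ V=50.9041 exercise | (k=5,j=2): S=70.6589, K−S=31.8511, hold=30.9727 ⇒ V=31.8511 exercise | (k=5,j=3): S=96.7463, K−S=5.7637, hold=10.0621 ⇒ V=10.0621 continue | (k=5,j=4): S=132.4651, K−S=0.0000, hold=0.0000 ⇒ V=0.0000 continue | (k=5,j=5): S=181.3714, K−S=0.0000, hold=0.0000 ⇒ V=0.0000 continue  boundary S*=70.6589
step 4: (k=4,j=0): S=44.1028, K−S=58.4072, hold=57.5288 ⇒ V=58.4072 exercise | (k=4,j=1): S=60.3856, K−S=42.1244, hold=41.2460 ⇒ V=42.1244 exercise | (k=4,j=2): S=82.6800, K−S=19.8300, hold=21.0320 ⇒ V=21.0320 continue | (k=4,j=3): S=113.2056, K−S=0.0000, hold=5.1057 ⇒ V=5.1057 continue | (k=4,j=4): S=155.0013, K−S=0.0000, hold=0.0000 ⇒ V=0.0000 continue  boundary S*=60.3856
step 3: (k=3,j=0): S=51.6059, K−S=50.9041, hold=50.0257 ⇒ V=50.9041 exercise | (k=3,j=1): S=70.6589, K−S=31.8511, hold=31.5545 ⇒ V=31.8511 exercise | (k=3,j=2): S=96.7463, K−S=5.7637, hold=13.1433 ⇒ V=13.1433 continue | (k=3,j=3): S=132.4651, K−S=0.0000, hold=2.5907 ⇒ V=2.5907 continue  boundary S*=70.6589
step 2: (k=2,j=0): S=60.3856, K−S=42.1244, hold=41.2460 ⇒ V=42.1244 exercise | (k=2,j=1): S=82.6800, K−S=19.8300, hold=22.5234 ⇒ V=22.5234 continue | (k=2,j=2): S=113.2056, K−S=0.0000, hold=7.9231 ⇒ V=7.9231 continue  boundary S*=60.3856
step 1: (k=1,j=0): S=70.6589, K−S=31.8511, hold=32.2763 ⇒ V=32.2763 continue | (k=1,j=1): S=96.7463, K−S=5.7637, hold=15.2637 ⇒ V=15.2637 continue  boundary S*=-
step 0: (k=0,j=0): S=82.6800, K−S=19.8300, hold=23.7654 ⇒ V=23.7654 continue  boundary S*=-

price = 23.7654
boundary = - - 60.3856 70.6589 60.3856 70.6589
tree:
23.7654
32.2763 15.2637
42.1244 22.5234 7.9231
50.9041 31.8511 13.1433 2.5907
58.4072 42.1244 21.0320 5.1057 0.0000
64.8195 50.9041 31.8511 10.0621 0.0000 0.0000
70.2994 58.4072 42.1244 19.8300 0.0000 0.0000 0.0000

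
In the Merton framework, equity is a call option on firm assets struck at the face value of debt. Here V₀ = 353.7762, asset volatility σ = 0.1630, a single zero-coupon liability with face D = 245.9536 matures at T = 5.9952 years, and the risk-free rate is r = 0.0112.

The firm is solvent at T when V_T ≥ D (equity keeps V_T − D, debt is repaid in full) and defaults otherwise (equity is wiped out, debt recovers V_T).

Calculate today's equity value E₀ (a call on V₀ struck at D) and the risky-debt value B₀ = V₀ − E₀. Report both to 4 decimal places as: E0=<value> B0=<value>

Work the structural quantities from V₀ = 353.7762 against face 245.9536:
d₁ = [ln(V₀/D) + (r + σ²/2)T] / (σ√T)
   = [ln(353.7762/245.9536) + (0.0112 + 0.5·0.1630²)·5.9952] / (0.1630·√5.9952)
   = [0.363522 + 0.146789] / 0.399107 = 1.278632
d₂ = d₁ − σ√T = 1.278632 − 0.399107 = 0.879525
N(d₁) = 0.899487,  N(d₂) = 0.810442,  e^(−rT) = 0.935058
E₀ = V₀·N(d₁) − D·e^(−rT)·N(d₂)
   = 353.7762·0.899487 − 245.9536·0.935058·0.810442 = 131.830803
B₀ = V₀ − E₀ = 353.7762 − 131.830803 = 221.945397

E0=131.8308 B0=221.9454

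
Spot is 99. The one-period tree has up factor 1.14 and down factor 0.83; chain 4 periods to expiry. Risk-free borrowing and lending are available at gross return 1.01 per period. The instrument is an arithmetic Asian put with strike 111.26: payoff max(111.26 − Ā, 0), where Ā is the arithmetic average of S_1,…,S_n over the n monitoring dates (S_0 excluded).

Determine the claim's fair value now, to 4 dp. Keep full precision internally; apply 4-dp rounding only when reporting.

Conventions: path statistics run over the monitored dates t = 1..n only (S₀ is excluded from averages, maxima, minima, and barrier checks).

With p* = (R−d)/(u−d) = 0.5806, sum probability × payoff across the paths and divide by R^4.
Enumerate all 2^4 = 16 price paths (U = up ×1.14, D = down ×0.83); each path with k up-moves has probability p*^k·(1−p*)^(4−k).
DDDD: Ā=63.4904, payoff=47.7696, prob=0.030926
UDDD: Ā=87.2037, payoff=24.0563, prob=0.042821
DUDD: Ā=79.5312, payoff=31.7288, prob=0.042821
UUDD: Ā=109.2357, payoff=2.0243, prob=0.059290
DDUD: Ā=73.1631, payoff=38.0969, prob=0.042821
UDUD: Ā=100.4890, payoff=10.7710, prob=0.059290
DUUD: Ā=92.8165, payoff=18.4435, prob=0.059290
UUUD: Ā=127.4829, payoff=0.0000, prob=0.082095
DDDU: Ā=67.8775, payoff=43.3825, prob=0.042821
UDDU: Ā=93.2293, payoff=18.0307, prob=0.059290
DUDU: Ā=85.5568, payoff=25.7032, prob=0.059290
UUDU: Ā=117.5118, payoff=0.0000, prob=0.082095
DDUU: Ā=79.1886, payoff=32.0714, prob=0.059290
UDUU: Ā=108.7651, payoff=2.4949, prob=0.082095
DUUU: Ā=101.0926, payoff=10.1674, prob=0.082095
UUUU: Ā=138.8501, payoff=0.0000, prob=0.113669
Price = Σ prob·payoff / R^4 = 14.741319 / 1.040604 = 14.1661

price = 14.1661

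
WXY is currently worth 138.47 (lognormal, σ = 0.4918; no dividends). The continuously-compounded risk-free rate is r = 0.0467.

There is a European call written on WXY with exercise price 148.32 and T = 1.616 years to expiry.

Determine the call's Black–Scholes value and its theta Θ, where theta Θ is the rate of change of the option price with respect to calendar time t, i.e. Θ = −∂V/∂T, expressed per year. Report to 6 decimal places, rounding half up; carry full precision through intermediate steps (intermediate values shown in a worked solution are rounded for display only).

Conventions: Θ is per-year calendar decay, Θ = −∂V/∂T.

price = 34.335241
Θ = -12.591091

σ√T = 0.4918·√1.616 = 0.625186
d₁ = (ln(S/K) + (r+σ²/2)T) / (σ√T) = (ln(138.47/148.32) + (0.0467+0.4918²/2)·1.616) / 0.625186 = (-0.068718 + 0.270896) / 0.625186 = 0.323388
d₂ = d₁ − σ√T = 0.323388 − 0.625186 = -0.301798
e^{−rT} = 0.927310
N(d₁) = 0.626799,  N(d₂) = 0.381403
Call price V = S·N(d₁) − K·e^{−rT}·N(d₂) = 86.792889 − 52.457648 = 34.335241
φ(d₁) = (1/√(2π))·e^{−d₁²/2} = 0.378618
Θ = −S·φ(d₁)·σ/(2√T) − r·K·e^{−rT}·N(d₂) = −10.141318 − 2.449772 = -12.591091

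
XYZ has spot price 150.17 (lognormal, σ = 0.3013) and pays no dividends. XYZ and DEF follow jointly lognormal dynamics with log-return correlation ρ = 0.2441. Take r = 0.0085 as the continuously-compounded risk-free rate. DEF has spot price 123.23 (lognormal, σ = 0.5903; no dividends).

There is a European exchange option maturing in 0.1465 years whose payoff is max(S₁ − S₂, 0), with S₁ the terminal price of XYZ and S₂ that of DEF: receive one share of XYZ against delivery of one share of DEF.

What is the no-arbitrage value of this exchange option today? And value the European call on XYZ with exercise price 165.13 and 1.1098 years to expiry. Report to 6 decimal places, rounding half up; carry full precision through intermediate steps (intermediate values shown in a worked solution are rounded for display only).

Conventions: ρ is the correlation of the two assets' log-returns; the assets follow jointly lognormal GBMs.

σ_eff = √(σ₁² + σ₂² − 2ρσ₁σ₂) = √(0.3013² + 0.5903² − 2·0.2441·0.3013·0.5903) = 0.593638
d₁ = (ln(S₁/S₂) + (q₂ − q₁ + σ_eff²/2)T) / (σ_eff√T) = (ln(150.17/123.23) + (0.0 − 0.0 + 0.176203)·0.1465) / 0.227217 = 0.983771
d₂ = d₁ − σ_eff√T = 0.983771 − 0.227217 = 0.756554
N(d₁) = 0.837386,  N(d₂) = 0.775341
V = S₁·e^{−q₁T}·N(d₁) − S₂·e^{−q₂T}·N(d₂) = 125.750236 − 95.545325 = 30.204911
[vanilla: XYZ call K=165.13]
σ√T = 0.3013·√1.1098 = 0.317411
d₁ = (ln(S/K) + (r+σ²/2)T) / (σ√T) = (ln(150.17/165.13) + (0.0085+0.3013²/2)·1.1098) / 0.317411 = (-0.094965 + 0.059808) / 0.317411 = -0.110762
d₂ = d₁ − σ√T = -0.110762 − 0.317411 = -0.428173
e^{−rT} = 0.990611
N(d₁) = 0.455903,  N(d₂) = 0.334263
price = S·N(d₁) − K·e^{−rT}·N(d₂) = 68.462892 − 54.678570 = 13.784322

exchange price = 30.204911
price(XYZ call K=165.13) = 13.784322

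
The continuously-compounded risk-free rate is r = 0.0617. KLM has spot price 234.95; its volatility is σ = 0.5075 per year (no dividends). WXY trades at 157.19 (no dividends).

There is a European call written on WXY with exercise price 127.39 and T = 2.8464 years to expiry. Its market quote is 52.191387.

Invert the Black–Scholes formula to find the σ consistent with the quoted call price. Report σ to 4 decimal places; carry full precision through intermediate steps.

At σ = 0.1795 the Black–Scholes value reproduces the quote:
σ√T = 0.1795·√2.8464 = 0.302839
d₁ = (ln(S/K) + (r+σ²/2)T) / (σ√T) = (ln(157.19/127.39) + (0.0617+0.1795²/2)·2.8464) / 0.302839 = (0.210202 + 0.221479) / 0.302839 = 1.425444
d₂ = d₁ − σ√T = 1.425444 − 0.302839 = 1.122605
e^{−rT} = 0.838934
N(d₁) = 0.922986,  N(d₂) = 0.869197
V = S·N(d₁) − K·e^{−rT}·N(d₂) = 145.084107 − 92.892720 = 52.191387 (the observed quote) — the price is monotone increasing in volatility, hence this σ is the only solution

sigma = 0.1795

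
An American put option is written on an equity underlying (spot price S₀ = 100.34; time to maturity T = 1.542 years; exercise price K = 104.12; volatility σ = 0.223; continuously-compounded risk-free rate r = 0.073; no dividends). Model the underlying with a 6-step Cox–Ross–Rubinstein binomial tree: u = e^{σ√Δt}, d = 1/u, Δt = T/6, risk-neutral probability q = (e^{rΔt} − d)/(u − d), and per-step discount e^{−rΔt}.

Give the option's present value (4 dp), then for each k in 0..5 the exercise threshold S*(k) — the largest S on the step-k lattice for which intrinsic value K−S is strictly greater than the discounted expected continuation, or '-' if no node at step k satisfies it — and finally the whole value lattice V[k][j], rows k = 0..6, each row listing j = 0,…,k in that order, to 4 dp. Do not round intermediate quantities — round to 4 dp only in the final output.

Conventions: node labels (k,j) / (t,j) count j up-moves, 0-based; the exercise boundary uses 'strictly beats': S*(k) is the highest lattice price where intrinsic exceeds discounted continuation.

price = 9.0280
boundary = - - 80.0350 89.6142 80.0350 89.6142
tree:
9.0280
15.0141 4.5430
24.0850 8.2634 1.7191
32.6403 14.5058 3.5470 0.3141
40.2810 24.0850 7.2292 0.7198 0.0000
47.1051 32.6403 14.5058 1.6495 0.0000 0.0000
53.1996 40.2810 24.0850 3.7800 0.0000 0.0000 0.0000

params: Δt=0.25700 u=1.11969 d=0.89311 q=0.55535 e^(-rΔt)=0.98141
t_6 payoffs: 53.1996 40.2810 24.0850 3.7800 0.0000 0.0000 0.0000
t_5: node(5,0) S=57.0149 payoff=47.1051 vs cont=45.1699 → 47.1051 [stop]  node(5,1) S=71.4797 payoff=32.6403 vs cont=30.7051 → 32.6403 [stop]  node(5,2) S=89.6142 payoff=14.5058 vs cont=12.5706 → 14.5058 [stop]  node(5,3) S=112.3495 payoff=0.0000 vs cont=1.6495 → 1.6495 [wait]  node(5,4) S=140.8528 payoff=0.0000 vs cont=0.0000 → 0.0000 [wait]  node(5,5) S=176.5873 payoff=0.0000 vs cont=0.0000 → 0.0000 [wait]  ⇒ S*(5)=89.6142
t_4: node(4,0) S=63.8390 payoff=40.2810 vs cont=38.3459 → 40.2810 [stop]  node(4,1) S=80.0350 payoff=24.0850 vs cont=22.1498 → 24.0850 [stop]  node(4,2) S=100.3400 payoff=3.7800 vs cont=7.2292 → 7.2292 [wait]  node(4,3) S=125.7964 payoff=0.0000 vs cont=0.7198 → 0.7198 [wait]  node(4,4) S=157.7112 payoff=0.0000 vs cont=0.0000 → 0.0000 [wait]  ⇒ S*(4)=80.0350
t_3: node(3,0) S=71.4797 payoff=32.6403 vs cont=30.7051 → 32.6403 [stop]  node(3,1) S=89.6142 payoff=14.5058 vs cont=14.4505 → 14.5058 [stop]  node(3,2) S=112.3495 payoff=0.0000 vs cont=3.5470 → 3.5470 [wait]  node(3,3) S=140.8528 payoff=0.0000 vs cont=0.3141 → 0.3141 [wait]  ⇒ S*(3)=89.6142
t_2: node(2,0) S=80.0350 payoff=24.0850 vs cont=22.1498 → 24.0850 [stop]  node(2,1) S=100.3400 payoff=3.7800 vs cont=8.2634 → 8.2634 [wait]  node(2,2) S=125.7964 payoff=0.0000 vs cont=1.7191 → 1.7191 [wait]  ⇒ S*(2)=80.0350
t_1: node(1,0) S=89.6142 payoff=14.5058 vs cont=15.0141 → 15.0141 [wait]  node(1,1) S=112.3495 payoff=0.0000 vs cont=4.5430 → 4.5430 [wait]  ⇒ S*(1)=-
t_0: node(0,0) S=100.3400 payoff=3.7800 vs cont=9.0280 → 9.0280 [wait]  ⇒ S*(0)=-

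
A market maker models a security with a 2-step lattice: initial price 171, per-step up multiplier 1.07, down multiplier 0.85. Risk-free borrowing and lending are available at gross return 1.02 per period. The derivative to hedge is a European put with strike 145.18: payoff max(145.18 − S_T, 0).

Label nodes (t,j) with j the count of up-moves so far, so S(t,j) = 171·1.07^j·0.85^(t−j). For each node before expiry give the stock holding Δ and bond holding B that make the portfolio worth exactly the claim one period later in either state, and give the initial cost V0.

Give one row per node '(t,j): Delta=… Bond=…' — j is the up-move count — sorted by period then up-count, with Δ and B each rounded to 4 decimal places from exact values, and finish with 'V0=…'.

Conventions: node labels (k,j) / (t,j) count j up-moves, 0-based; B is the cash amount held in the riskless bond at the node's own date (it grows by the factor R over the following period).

(0,0): Delta=-0.1281 Bond=22.9834
(1,0): Delta=-0.6765 Bond=103.1496
(1,1): Delta=0.0000 Bond=0.0000
V0=1.0740

No-arbitrage ⇒ martingale measure with p* = (R−d)/(u−d) = 0.7727.
Payoffs at expiry: V(2,0)=21.6325, V(2,1)=0.0000, V(2,2)=0.0000
(1,0): S=145.3500. Δ = (V_up−V_dn)/(S_up−S_dn) = (0.0000−21.6325)/(155.5245−123.5475) = -0.6765. V = [p*·0.0000 + (1−p*)·21.6325]/1.02 = 4.8201. B = V − Δ·S = 103.1496.
(1,1): S=182.9700. Δ = (V_up−V_dn)/(S_up−S_dn) = (0.0000−0.0000)/(195.7779−155.5245) = 0.0000. V = [p*·0.0000 + (1−p*)·0.0000]/1.02 = 0.0000. B = V − Δ·S = 0.0000.
(0,0): S=171.0000. Δ = (V_up−V_dn)/(S_up−S_dn) = (0.0000−4.8201)/(182.9700−145.3500) = -0.1281. V = [p*·0.0000 + (1−p*)·4.8201]/1.02 = 1.0740. B = V − Δ·S = 22.9834.
Sanity check at the root: Δ(0,0)·S0 + B(0,0) reproduces V0 = 1.0740.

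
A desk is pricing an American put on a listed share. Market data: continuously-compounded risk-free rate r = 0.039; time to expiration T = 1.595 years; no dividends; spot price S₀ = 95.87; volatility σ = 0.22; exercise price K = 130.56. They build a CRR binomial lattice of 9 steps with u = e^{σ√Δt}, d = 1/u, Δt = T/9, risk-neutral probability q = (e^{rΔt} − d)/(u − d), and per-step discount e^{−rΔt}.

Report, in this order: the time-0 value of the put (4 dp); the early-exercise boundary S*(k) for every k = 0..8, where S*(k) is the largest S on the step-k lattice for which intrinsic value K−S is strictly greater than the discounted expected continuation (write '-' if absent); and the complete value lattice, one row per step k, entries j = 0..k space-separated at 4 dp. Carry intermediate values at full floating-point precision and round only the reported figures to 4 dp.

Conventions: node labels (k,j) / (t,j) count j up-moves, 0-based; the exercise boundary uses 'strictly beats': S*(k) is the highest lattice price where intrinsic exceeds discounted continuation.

price = 34.6900
boundary = 95.8700 87.3898 95.8700 87.3898 95.8700 105.1732 95.8700 105.1732 115.3791
tree:
34.6900
43.1702 26.0761
50.9004 34.6900 18.2914
57.9467 43.1702 25.6603 11.5776
64.3698 50.9004 34.6900 17.4772 6.1610
70.2247 57.9467 43.1702 25.3868 10.2418 2.3896
75.5617 64.3698 50.9004 34.6900 16.4881 4.4799 0.4473
80.4266 70.2247 57.9467 43.1702 25.3868 8.3050 0.9273 0.0000
84.8612 75.5617 64.3698 50.9004 34.6900 15.1809 1.9222 0.0000 0.0000
88.9035 80.4266 70.2247 57.9467 43.1702 25.3868 3.9846 0.0000 0.0000 0.0000

params: Δt=0.17722 u=1.09704 d=0.91154 q=0.51425 e^(-rΔt)=0.99311
t_9 payoffs: 88.9035 80.4266 70.2247 57.9467 43.1702 25.3868 3.9846 0.0000 0.0000 0.0000
t_8: node(8,0) S=45.6988 payoff=84.8612 vs cont=83.9619 → 84.8612 [stop]  node(8,1) S=54.9983 payoff=75.5617 vs cont=74.6624 → 75.5617 [stop]  node(8,2) S=66.1902 payoff=64.3698 vs cont=63.4705 → 64.3698 [stop]  node(8,3) S=79.6596 payoff=50.9004 vs cont=50.0011 → 50.9004 [stop]  node(8,4) S=95.8700 payoff=34.6900 vs cont=33.7907 → 34.6900 [stop]  node(8,5) S=115.3791 payoff=15.1809 vs cont=14.2816 → 15.1809 [stop]  node(8,6) S=138.8582 payoff=0.0000 vs cont=1.9222 → 1.9222 [wait]  node(8,7) S=167.1152 payoff=0.0000 vs cont=0.0000 → 0.0000 [wait]  node(8,8) S=201.1224 payoff=0.0000 vs cont=0.0000 → 0.0000 [wait]  ⇒ S*(8)=115.3791
t_7: node(7,0) S=50.1334 payoff=80.4266 vs cont=79.5273 → 80.4266 [stop]  node(7,1) S=60.3353 payoff=70.2247 vs cont=69.3254 → 70.2247 [stop]  node(7,2) S=72.6133 payoff=57.9467 vs cont=57.0474 → 57.9467 [stop]  node(7,3) S=87.3898 payoff=43.1702 vs cont=42.2710 → 43.1702 [stop]  node(7,4) S=105.1732 payoff=25.3868 vs cont=24.4876 → 25.3868 [stop]  node(7,5) S=126.5754 payoff=3.9846 vs cont=8.3050 → 8.3050 [wait]  node(7,6) S=152.3329 payoff=0.0000 vs cont=0.9273 → 0.9273 [wait]  node(7,7) S=183.3320 payoff=0.0000 vs cont=0.0000 → 0.0000 [wait]  ⇒ S*(7)=105.1732
t_6: node(6,0) S=54.9983 payoff=75.5617 vs cont=74.6624 → 75.5617 [stop]  node(6,1) S=66.1902 payoff=64.3698 vs cont=63.4705 → 64.3698 [stop]  node(6,2) S=79.6596 payoff=50.9004 vs cont=50.0011 → 50.9004 [stop]  node(6,3) S=95.8700 payoff=34.6900 vs cont=33.7907 → 34.6900 [stop]  node(6,4) S=115.3791 payoff=15.1809 vs cont=16.4881 → 16.4881 [wait]  node(6,5) S=138.8582 payoff=0.0000 vs cont=4.4799 → 4.4799 [wait]  node(6,6) S=167.1152 payoff=0.0000 vs cont=0.4473 → 0.4473 [wait]  ⇒ S*(6)=95.8700
t_5: node(5,0) S=60.3353 payoff=70.2247 vs cont=69.3254 → 70.2247 [stop]  node(5,1) S=72.6133 payoff=57.9467 vs cont=57.0474 → 57.9467 [stop]  node(5,2) S=87.3898 payoff=43.1702 vs cont=42.2710 → 43.1702 [stop]  node(5,3) S=105.1732 payoff=25.3868 vs cont=25.1552 → 25.3868 [stop]  node(5,4) S=126.5754 payoff=3.9846 vs cont=10.2418 → 10.2418 [wait]  node(5,5) S=152.3329 payoff=0.0000 vs cont=2.3896 → 2.3896 [wait]  ⇒ S*(5)=105.1732
t_4: node(4,0) S=66.1902 payoff=64.3698 vs cont=63.4705 → 64.3698 [stop]  node(4,1) S=79.6596 payoff=50.9004 vs cont=50.0011 → 50.9004 [stop]  node(4,2) S=95.8700 payoff=34.6900 vs cont=33.7907 → 34.6900 [stop]  node(4,3) S=115.3791 payoff=15.1809 vs cont=17.4772 → 17.4772 [wait]  node(4,4) S=138.8582 payoff=0.0000 vs cont=6.1610 → 6.1610 [wait]  ⇒ S*(4)=95.8700
t_3: node(3,0) S=72.6133 payoff=57.9467 vs cont=57.0474 → 57.9467 [stop]  node(3,1) S=87.3898 payoff=43.1702 vs cont=42.2710 → 43.1702 [stop]  node(3,2) S=105.1732 payoff=25.3868 vs cont=25.6603 → 25.6603 [wait]  node(3,3) S=126.5754 payoff=3.9846 vs cont=11.5776 → 11.5776 [wait]  ⇒ S*(3)=87.3898
t_2: node(2,0) S=79.6596 payoff=50.9004 vs cont=50.0011 → 50.9004 [stop]  node(2,1) S=95.8700 payoff=34.6900 vs cont=33.9304 → 34.6900 [stop]  node(2,2) S=115.3791 payoff=15.1809 vs cont=18.2914 → 18.2914 [wait]  ⇒ S*(2)=95.8700
t_1: node(1,0) S=87.3898 payoff=43.1702 vs cont=42.2710 → 43.1702 [stop]  node(1,1) S=105.1732 payoff=25.3868 vs cont=26.0761 → 26.0761 [wait]  ⇒ S*(1)=87.3898
t_0: node(0,0) S=95.8700 payoff=34.6900 vs cont=34.1427 → 34.6900 [stop]  ⇒ S*(0)=95.8700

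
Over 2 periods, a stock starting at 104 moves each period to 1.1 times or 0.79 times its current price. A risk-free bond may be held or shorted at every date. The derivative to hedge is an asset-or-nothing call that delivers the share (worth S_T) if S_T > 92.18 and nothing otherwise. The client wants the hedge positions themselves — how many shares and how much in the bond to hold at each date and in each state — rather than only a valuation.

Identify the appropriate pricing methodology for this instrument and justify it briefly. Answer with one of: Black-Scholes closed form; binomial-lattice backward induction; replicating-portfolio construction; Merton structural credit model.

framework: replicating-portfolio construction

Key observation: the mandate to exhibit the hedge at every date and state singles out the replicating-portfolio construction on the 2-period tree with factors 1.1 and 0.79 from 104.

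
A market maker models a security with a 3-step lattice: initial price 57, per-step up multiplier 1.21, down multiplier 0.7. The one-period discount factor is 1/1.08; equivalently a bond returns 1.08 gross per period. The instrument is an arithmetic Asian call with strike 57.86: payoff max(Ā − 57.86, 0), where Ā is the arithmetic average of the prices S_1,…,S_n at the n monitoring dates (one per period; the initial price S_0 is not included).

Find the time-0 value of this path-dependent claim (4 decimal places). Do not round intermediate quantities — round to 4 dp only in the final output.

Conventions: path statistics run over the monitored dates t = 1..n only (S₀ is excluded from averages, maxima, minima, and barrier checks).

price = 10.2107

No-arbitrage gives p* = (R−d)/(u−d) = 0.7451: enumerate every path, weight its payoff by its p*-probability, and discount by R^3.
Enumerate all 2^3 = 8 price paths (U = up ×1.21, D = down ×0.7); each path with k up-moves has probability p*^k·(1−p*)^(3−k).
DDD: Ā=29.1270, payoff=0.0000, prob=0.016562
UDD: Ā=50.3481, payoff=0.0000, prob=0.048413
DUD: Ā=40.6581, payoff=0.0000, prob=0.048413
UUD: Ā=70.2804, payoff=12.4204, prob=0.141514
DDU: Ā=33.8751, payoff=0.0000, prob=0.048413
UDU: Ā=58.5555, payoff=0.6955, prob=0.141514
DUU: Ā=48.8655, payoff=0.0000, prob=0.141514
UUU: Ā=84.4676, payoff=26.6076, prob=0.413657
Price = Σ prob·payoff / R^3 = 12.862495 / 1.259712 = 10.2107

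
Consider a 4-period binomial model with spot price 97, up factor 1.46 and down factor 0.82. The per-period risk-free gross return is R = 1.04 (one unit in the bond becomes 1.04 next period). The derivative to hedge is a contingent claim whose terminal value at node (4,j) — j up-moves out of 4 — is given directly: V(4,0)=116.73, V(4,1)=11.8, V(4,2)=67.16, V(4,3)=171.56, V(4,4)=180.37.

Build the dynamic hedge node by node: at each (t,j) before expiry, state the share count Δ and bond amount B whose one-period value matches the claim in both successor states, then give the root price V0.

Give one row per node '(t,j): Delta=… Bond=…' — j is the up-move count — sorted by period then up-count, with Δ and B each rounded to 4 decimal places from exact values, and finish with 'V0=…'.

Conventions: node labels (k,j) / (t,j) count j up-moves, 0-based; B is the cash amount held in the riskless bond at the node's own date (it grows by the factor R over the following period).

Arbitrage-free pricing uses the up-move probability p* = (R−d)/(u−d) = 0.3438, discounting each step at R = 1.04.
Payoffs at expiry: V(4,0)=116.7300, V(4,1)=11.8000, V(4,2)=67.1600, V(4,3)=171.5600, V(4,4)=180.3700
Node (3,0) S=53.4827: V=(p*·11.8000+(1−p*)·116.7300)/1.04=77.5580; Δ=(11.8000−116.7300)/(78.0847−43.8558)=-3.0655; B=V−Δ·S=241.5111
Node (3,1) S=95.2253: V=(p*·67.1600+(1−p*)·11.8000)/1.04=29.6442; Δ=(67.1600−11.8000)/(139.0289−78.0847)=0.9084; B=V−Δ·S=-56.8558
Node (3,2) S=169.5475: V=(p*·171.5600+(1−p*)·67.1600)/1.04=99.0841; Δ=(171.5600−67.1600)/(247.5393−139.0289)=0.9621; B=V−Δ·S=-64.0409
Node (3,3) S=301.8772: V=(p*·180.3700+(1−p*)·171.5600)/1.04=167.8735; Δ=(180.3700−171.5600)/(440.7407−247.5393)=0.0456; B=V−Δ·S=154.1079
Node (2,0) S=65.2228: V=(p*·29.6442+(1−p*)·77.5580)/1.04=58.7381; Δ=(29.6442−77.5580)/(95.2253−53.4827)=-1.1478; B=V−Δ·S=133.6034
Node (2,1) S=116.1284: V=(p*·99.0841+(1−p*)·29.6442)/1.04=51.4560; Δ=(99.0841−29.6442)/(169.5475−95.2253)=0.9343; B=V−Δ·S=-57.0439
Node (2,2) S=206.7652: V=(p*·167.8735+(1−p*)·99.0841)/1.04=118.0101; Δ=(167.8735−99.0841)/(301.8772−169.5475)=0.5198; B=V−Δ·S=10.5267
Node (1,0) S=79.5400: V=(p*·51.4560+(1−p*)·58.7381)/1.04=54.0720; Δ=(51.4560−58.7381)/(116.1284−65.2228)=-0.1431; B=V−Δ·S=65.4504
Node (1,1) S=141.6200: V=(p*·118.0101+(1−p*)·51.4560)/1.04=71.4749; Δ=(118.0101−51.4560)/(206.7652−116.1284)=0.7343; B=V−Δ·S=-32.5159
Node (0,0) S=97.0000: V=(p*·71.4749+(1−p*)·54.0720)/1.04=57.7445; Δ=(71.4749−54.0720)/(141.6200−79.5400)=0.2803; B=V−Δ·S=30.5524
Sanity check at the root: Δ(0,0)·S0 + B(0,0) reproduces V0 = 57.7445.

(0,0): Delta=0.2803 Bond=30.5524
(1,0): Delta=-0.1431 Bond=65.4504
(1,1): Delta=0.7343 Bond=-32.5159
(2,0): Delta=-1.1478 Bond=133.6034
(2,1): Delta=0.9343 Bond=-57.0439
(2,2): Delta=0.5198 Bond=10.5267
(3,0): Delta=-3.0655 Bond=241.5111
(3,1): Delta=0.9084 Bond=-56.8558
(3,2): Delta=0.9621 Bond=-64.0409
(3,3): Delta=0.0456 Bond=154.1079
V0=57.7445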